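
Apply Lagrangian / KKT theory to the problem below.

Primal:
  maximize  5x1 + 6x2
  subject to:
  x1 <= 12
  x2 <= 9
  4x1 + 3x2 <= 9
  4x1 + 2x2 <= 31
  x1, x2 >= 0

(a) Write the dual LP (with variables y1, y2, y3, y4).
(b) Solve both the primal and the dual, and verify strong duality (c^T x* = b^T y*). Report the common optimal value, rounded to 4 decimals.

The standard primal-dual pair for 'max c^T x s.t. A x <= b, x >= 0' is:
  Dual:  min b^T y  s.t.  A^T y >= c,  y >= 0.

So the dual LP is:
  minimize  12y1 + 9y2 + 9y3 + 31y4
  subject to:
    y1 + 4y3 + 4y4 >= 5
    y2 + 3y3 + 2y4 >= 6
    y1, y2, y3, y4 >= 0

Solving the primal: x* = (0, 3).
  primal value c^T x* = 18.
Solving the dual: y* = (0, 0, 2, 0).
  dual value b^T y* = 18.
Strong duality: c^T x* = b^T y*. Confirmed.

18


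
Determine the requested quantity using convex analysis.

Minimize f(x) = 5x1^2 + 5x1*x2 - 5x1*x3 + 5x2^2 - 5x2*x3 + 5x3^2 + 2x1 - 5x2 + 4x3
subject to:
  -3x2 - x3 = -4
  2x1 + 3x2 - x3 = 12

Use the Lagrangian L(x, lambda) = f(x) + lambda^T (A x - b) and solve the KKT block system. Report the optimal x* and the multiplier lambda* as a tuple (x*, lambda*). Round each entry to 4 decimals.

Form the Lagrangian:
  L(x, lambda) = (1/2) x^T Q x + c^T x + lambda^T (A x - b)
Stationarity (grad_x L = 0): Q x + c + A^T lambda = 0.
Primal feasibility: A x = b.

This gives the KKT block system:
  [ Q   A^T ] [ x     ]   [-c ]
  [ A    0  ] [ lambda ] = [ b ]

Solving the linear system:
  x*      = (2.51, 1.83, -1.49)
  lambda* = (-10.75, -21.85)
  f(x*)   = 104.555

x* = (2.51, 1.83, -1.49), lambda* = (-10.75, -21.85)


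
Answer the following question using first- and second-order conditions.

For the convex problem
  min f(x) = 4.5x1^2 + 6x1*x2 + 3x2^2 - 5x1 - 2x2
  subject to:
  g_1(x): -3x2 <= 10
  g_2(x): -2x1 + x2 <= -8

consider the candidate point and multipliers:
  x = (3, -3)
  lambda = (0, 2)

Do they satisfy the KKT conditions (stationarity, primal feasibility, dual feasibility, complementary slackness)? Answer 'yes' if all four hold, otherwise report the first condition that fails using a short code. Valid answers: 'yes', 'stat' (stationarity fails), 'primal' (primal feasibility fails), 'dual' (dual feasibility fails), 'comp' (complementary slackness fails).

Gradient of f: grad f(x) = Q x + c = (4, -2)
Constraint values g_i(x) = a_i^T x - b_i:
  g_1((3, -3)) = -1
  g_2((3, -3)) = -1
Stationarity residual: grad f(x) + sum_i lambda_i a_i = (0, 0)
  -> stationarity OK
Primal feasibility (all g_i <= 0): OK
Dual feasibility (all lambda_i >= 0): OK
Complementary slackness (lambda_i * g_i(x) = 0 for all i): FAILS

Verdict: the first failing condition is complementary_slackness -> comp.

comp


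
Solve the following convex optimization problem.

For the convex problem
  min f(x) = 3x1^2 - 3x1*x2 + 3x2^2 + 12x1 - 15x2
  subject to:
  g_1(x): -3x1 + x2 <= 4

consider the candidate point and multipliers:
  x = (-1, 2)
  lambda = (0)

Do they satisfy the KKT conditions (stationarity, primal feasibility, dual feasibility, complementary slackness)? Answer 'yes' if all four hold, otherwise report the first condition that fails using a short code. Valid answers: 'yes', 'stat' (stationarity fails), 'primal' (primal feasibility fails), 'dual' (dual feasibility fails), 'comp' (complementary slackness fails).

Gradient of f: grad f(x) = Q x + c = (0, 0)
Constraint values g_i(x) = a_i^T x - b_i:
  g_1((-1, 2)) = 1
Stationarity residual: grad f(x) + sum_i lambda_i a_i = (0, 0)
  -> stationarity OK
Primal feasibility (all g_i <= 0): FAILS
Dual feasibility (all lambda_i >= 0): OK
Complementary slackness (lambda_i * g_i(x) = 0 for all i): OK

Verdict: the first failing condition is primal_feasibility -> primal.

primal


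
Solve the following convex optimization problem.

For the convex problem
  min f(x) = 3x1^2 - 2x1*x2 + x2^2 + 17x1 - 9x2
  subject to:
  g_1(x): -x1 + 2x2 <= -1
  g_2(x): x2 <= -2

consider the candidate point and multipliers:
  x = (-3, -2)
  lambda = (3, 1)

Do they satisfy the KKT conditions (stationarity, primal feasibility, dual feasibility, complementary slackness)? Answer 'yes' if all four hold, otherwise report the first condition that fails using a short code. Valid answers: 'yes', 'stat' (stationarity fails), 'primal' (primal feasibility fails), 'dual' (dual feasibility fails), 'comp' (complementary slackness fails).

Gradient of f: grad f(x) = Q x + c = (3, -7)
Constraint values g_i(x) = a_i^T x - b_i:
  g_1((-3, -2)) = 0
  g_2((-3, -2)) = 0
Stationarity residual: grad f(x) + sum_i lambda_i a_i = (0, 0)
  -> stationarity OK
Primal feasibility (all g_i <= 0): OK
Dual feasibility (all lambda_i >= 0): OK
Complementary slackness (lambda_i * g_i(x) = 0 for all i): OK

Verdict: yes, KKT holds.

yes


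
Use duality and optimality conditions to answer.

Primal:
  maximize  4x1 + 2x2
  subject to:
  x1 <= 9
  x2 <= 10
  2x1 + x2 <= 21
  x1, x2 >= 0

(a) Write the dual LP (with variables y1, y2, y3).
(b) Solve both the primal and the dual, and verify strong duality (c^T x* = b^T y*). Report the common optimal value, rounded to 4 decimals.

The standard primal-dual pair for 'max c^T x s.t. A x <= b, x >= 0' is:
  Dual:  min b^T y  s.t.  A^T y >= c,  y >= 0.

So the dual LP is:
  minimize  9y1 + 10y2 + 21y3
  subject to:
    y1 + 2y3 >= 4
    y2 + y3 >= 2
    y1, y2, y3 >= 0

Solving the primal: x* = (5.5, 10).
  primal value c^T x* = 42.
Solving the dual: y* = (0, 0, 2).
  dual value b^T y* = 42.
Strong duality: c^T x* = b^T y*. Confirmed.

42


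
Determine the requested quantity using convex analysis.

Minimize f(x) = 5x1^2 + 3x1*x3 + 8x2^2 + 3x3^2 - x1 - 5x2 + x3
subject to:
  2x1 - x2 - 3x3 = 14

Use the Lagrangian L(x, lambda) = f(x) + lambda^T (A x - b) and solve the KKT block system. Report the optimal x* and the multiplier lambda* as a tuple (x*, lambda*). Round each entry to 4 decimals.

Form the Lagrangian:
  L(x, lambda) = (1/2) x^T Q x + c^T x + lambda^T (A x - b)
Stationarity (grad_x L = 0): Q x + c + A^T lambda = 0.
Primal feasibility: A x = b.

This gives the KKT block system:
  [ Q   A^T ] [ x     ]   [-c ]
  [ A    0  ] [ lambda ] = [ b ]

Solving the linear system:
  x*      = (1.9853, 0.0379, -3.3558)
  lambda* = (-4.3929)
  f(x*)   = 27.9849

x* = (1.9853, 0.0379, -3.3558), lambda* = (-4.3929)


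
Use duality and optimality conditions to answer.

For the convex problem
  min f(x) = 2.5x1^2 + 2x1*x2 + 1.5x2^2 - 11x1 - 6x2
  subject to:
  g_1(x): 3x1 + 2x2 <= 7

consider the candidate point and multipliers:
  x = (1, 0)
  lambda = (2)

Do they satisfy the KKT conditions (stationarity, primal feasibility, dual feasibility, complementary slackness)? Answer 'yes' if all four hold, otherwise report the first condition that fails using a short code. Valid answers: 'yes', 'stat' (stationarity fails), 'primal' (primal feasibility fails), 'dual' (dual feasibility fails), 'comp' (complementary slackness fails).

Gradient of f: grad f(x) = Q x + c = (-6, -4)
Constraint values g_i(x) = a_i^T x - b_i:
  g_1((1, 0)) = -4
Stationarity residual: grad f(x) + sum_i lambda_i a_i = (0, 0)
  -> stationarity OK
Primal feasibility (all g_i <= 0): OK
Dual feasibility (all lambda_i >= 0): OK
Complementary slackness (lambda_i * g_i(x) = 0 for all i): FAILS

Verdict: the first failing condition is complementary_slackness -> comp.

comp


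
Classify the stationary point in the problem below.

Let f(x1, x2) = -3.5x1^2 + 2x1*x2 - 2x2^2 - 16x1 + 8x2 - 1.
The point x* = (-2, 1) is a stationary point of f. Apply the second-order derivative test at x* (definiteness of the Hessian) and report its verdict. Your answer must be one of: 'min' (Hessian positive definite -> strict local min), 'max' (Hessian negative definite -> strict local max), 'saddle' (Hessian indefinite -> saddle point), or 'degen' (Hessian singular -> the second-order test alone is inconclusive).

Compute the Hessian H = grad^2 f:
  H = [[-7, 2], [2, -4]]
Verify stationarity: grad f(x*) = H x* + g = (0, 0).
Eigenvalues of H: -8, -3.
Both eigenvalues < 0, so H is negative definite -> x* is a strict local max.

max


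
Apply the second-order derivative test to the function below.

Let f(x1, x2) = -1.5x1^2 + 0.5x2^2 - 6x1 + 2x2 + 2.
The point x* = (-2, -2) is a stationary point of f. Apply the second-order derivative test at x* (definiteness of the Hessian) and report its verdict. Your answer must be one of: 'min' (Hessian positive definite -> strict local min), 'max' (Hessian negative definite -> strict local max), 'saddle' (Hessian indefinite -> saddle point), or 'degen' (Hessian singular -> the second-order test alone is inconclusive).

Compute the Hessian H = grad^2 f:
  H = [[-3, 0], [0, 1]]
Verify stationarity: grad f(x*) = H x* + g = (0, 0).
Eigenvalues of H: -3, 1.
Eigenvalues have mixed signs, so H is indefinite -> x* is a saddle point.

saddle


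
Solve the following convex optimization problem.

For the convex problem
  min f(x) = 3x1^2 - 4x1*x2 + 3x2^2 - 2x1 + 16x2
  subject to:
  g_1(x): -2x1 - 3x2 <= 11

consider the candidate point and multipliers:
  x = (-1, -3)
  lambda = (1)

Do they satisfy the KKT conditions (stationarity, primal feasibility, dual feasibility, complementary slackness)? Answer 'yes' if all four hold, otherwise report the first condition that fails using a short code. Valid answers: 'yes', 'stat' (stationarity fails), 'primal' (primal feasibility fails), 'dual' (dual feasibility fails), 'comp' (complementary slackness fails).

Gradient of f: grad f(x) = Q x + c = (4, 2)
Constraint values g_i(x) = a_i^T x - b_i:
  g_1((-1, -3)) = 0
Stationarity residual: grad f(x) + sum_i lambda_i a_i = (2, -1)
  -> stationarity FAILS
Primal feasibility (all g_i <= 0): OK
Dual feasibility (all lambda_i >= 0): OK
Complementary slackness (lambda_i * g_i(x) = 0 for all i): OK

Verdict: the first failing condition is stationarity -> stat.

stat


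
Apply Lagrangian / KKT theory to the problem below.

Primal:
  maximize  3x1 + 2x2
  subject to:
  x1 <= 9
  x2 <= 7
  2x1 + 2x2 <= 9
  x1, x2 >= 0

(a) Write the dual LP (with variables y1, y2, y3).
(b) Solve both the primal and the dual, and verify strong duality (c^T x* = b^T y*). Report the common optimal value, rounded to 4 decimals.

The standard primal-dual pair for 'max c^T x s.t. A x <= b, x >= 0' is:
  Dual:  min b^T y  s.t.  A^T y >= c,  y >= 0.

So the dual LP is:
  minimize  9y1 + 7y2 + 9y3
  subject to:
    y1 + 2y3 >= 3
    y2 + 2y3 >= 2
    y1, y2, y3 >= 0

Solving the primal: x* = (4.5, 0).
  primal value c^T x* = 13.5.
Solving the dual: y* = (0, 0, 1.5).
  dual value b^T y* = 13.5.
Strong duality: c^T x* = b^T y*. Confirmed.

13.5


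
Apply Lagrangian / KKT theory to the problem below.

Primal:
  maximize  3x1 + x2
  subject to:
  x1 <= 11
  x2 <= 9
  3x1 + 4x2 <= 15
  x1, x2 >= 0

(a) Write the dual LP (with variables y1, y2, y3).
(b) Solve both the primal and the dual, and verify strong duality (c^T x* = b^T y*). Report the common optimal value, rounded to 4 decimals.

The standard primal-dual pair for 'max c^T x s.t. A x <= b, x >= 0' is:
  Dual:  min b^T y  s.t.  A^T y >= c,  y >= 0.

So the dual LP is:
  minimize  11y1 + 9y2 + 15y3
  subject to:
    y1 + 3y3 >= 3
    y2 + 4y3 >= 1
    y1, y2, y3 >= 0

Solving the primal: x* = (5, 0).
  primal value c^T x* = 15.
Solving the dual: y* = (0, 0, 1).
  dual value b^T y* = 15.
Strong duality: c^T x* = b^T y*. Confirmed.

15


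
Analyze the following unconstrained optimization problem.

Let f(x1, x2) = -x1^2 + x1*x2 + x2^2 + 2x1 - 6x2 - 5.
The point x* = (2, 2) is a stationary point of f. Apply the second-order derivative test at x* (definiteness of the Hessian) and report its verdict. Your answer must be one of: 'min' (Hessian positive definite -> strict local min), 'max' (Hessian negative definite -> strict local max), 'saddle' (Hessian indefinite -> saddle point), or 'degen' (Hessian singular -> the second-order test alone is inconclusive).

Compute the Hessian H = grad^2 f:
  H = [[-2, 1], [1, 2]]
Verify stationarity: grad f(x*) = H x* + g = (0, 0).
Eigenvalues of H: -2.2361, 2.2361.
Eigenvalues have mixed signs, so H is indefinite -> x* is a saddle point.

saddle


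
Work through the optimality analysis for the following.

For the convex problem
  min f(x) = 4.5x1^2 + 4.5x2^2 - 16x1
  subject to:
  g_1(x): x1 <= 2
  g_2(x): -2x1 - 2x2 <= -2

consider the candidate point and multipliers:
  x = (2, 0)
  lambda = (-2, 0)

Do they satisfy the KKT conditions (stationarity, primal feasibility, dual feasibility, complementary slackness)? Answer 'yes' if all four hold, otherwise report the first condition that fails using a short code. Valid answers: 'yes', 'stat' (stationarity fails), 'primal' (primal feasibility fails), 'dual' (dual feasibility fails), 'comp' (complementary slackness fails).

Gradient of f: grad f(x) = Q x + c = (2, 0)
Constraint values g_i(x) = a_i^T x - b_i:
  g_1((2, 0)) = 0
  g_2((2, 0)) = -2
Stationarity residual: grad f(x) + sum_i lambda_i a_i = (0, 0)
  -> stationarity OK
Primal feasibility (all g_i <= 0): OK
Dual feasibility (all lambda_i >= 0): FAILS
Complementary slackness (lambda_i * g_i(x) = 0 for all i): OK

Verdict: the first failing condition is dual_feasibility -> dual.

dual


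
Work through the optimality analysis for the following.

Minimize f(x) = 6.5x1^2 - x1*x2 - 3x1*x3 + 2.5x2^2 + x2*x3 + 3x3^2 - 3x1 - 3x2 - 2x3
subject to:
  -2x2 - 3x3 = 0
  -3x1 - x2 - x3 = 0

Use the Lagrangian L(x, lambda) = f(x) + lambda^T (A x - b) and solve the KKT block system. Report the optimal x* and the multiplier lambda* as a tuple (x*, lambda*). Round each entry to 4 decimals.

Form the Lagrangian:
  L(x, lambda) = (1/2) x^T Q x + c^T x + lambda^T (A x - b)
Stationarity (grad_x L = 0): Q x + c + A^T lambda = 0.
Primal feasibility: A x = b.

This gives the KKT block system:
  [ Q   A^T ] [ x     ]   [-c ]
  [ A    0  ] [ lambda ] = [ b ]

Solving the linear system:
  x*      = (-0.0236, 0.2126, -0.1417)
  lambda* = (-0.5118, -1.0315)
  f(x*)   = -0.1417

x* = (-0.0236, 0.2126, -0.1417), lambda* = (-0.5118, -1.0315)


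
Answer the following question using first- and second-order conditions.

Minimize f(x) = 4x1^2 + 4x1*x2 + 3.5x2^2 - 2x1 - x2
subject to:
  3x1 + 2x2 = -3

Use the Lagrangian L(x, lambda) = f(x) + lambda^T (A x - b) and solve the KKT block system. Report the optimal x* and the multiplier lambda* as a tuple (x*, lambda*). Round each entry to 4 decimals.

Form the Lagrangian:
  L(x, lambda) = (1/2) x^T Q x + c^T x + lambda^T (A x - b)
Stationarity (grad_x L = 0): Q x + c + A^T lambda = 0.
Primal feasibility: A x = b.

This gives the KKT block system:
  [ Q   A^T ] [ x     ]   [-c ]
  [ A    0  ] [ lambda ] = [ b ]

Solving the linear system:
  x*      = (-0.7872, -0.3191)
  lambda* = (3.1915)
  f(x*)   = 5.734

x* = (-0.7872, -0.3191), lambda* = (3.1915)


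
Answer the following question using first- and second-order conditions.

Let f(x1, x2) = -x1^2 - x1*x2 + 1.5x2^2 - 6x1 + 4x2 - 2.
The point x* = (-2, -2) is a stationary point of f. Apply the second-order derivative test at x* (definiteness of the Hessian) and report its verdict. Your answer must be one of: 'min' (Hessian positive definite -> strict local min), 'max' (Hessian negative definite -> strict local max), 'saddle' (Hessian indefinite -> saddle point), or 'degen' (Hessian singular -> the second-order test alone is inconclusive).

Compute the Hessian H = grad^2 f:
  H = [[-2, -1], [-1, 3]]
Verify stationarity: grad f(x*) = H x* + g = (0, 0).
Eigenvalues of H: -2.1926, 3.1926.
Eigenvalues have mixed signs, so H is indefinite -> x* is a saddle point.

saddle


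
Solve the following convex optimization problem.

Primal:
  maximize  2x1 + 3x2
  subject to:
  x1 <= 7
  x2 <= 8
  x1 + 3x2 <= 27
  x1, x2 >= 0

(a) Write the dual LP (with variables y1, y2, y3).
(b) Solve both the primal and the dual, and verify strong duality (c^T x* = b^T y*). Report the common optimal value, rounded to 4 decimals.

The standard primal-dual pair for 'max c^T x s.t. A x <= b, x >= 0' is:
  Dual:  min b^T y  s.t.  A^T y >= c,  y >= 0.

So the dual LP is:
  minimize  7y1 + 8y2 + 27y3
  subject to:
    y1 + y3 >= 2
    y2 + 3y3 >= 3
    y1, y2, y3 >= 0

Solving the primal: x* = (7, 6.6667).
  primal value c^T x* = 34.
Solving the dual: y* = (1, 0, 1).
  dual value b^T y* = 34.
Strong duality: c^T x* = b^T y*. Confirmed.

34


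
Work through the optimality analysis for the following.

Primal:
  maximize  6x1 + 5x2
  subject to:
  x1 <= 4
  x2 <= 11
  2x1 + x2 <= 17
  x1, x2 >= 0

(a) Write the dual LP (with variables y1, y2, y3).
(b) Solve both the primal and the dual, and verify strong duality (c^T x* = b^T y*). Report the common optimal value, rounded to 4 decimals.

The standard primal-dual pair for 'max c^T x s.t. A x <= b, x >= 0' is:
  Dual:  min b^T y  s.t.  A^T y >= c,  y >= 0.

So the dual LP is:
  minimize  4y1 + 11y2 + 17y3
  subject to:
    y1 + 2y3 >= 6
    y2 + y3 >= 5
    y1, y2, y3 >= 0

Solving the primal: x* = (3, 11).
  primal value c^T x* = 73.
Solving the dual: y* = (0, 2, 3).
  dual value b^T y* = 73.
Strong duality: c^T x* = b^T y*. Confirmed.

73


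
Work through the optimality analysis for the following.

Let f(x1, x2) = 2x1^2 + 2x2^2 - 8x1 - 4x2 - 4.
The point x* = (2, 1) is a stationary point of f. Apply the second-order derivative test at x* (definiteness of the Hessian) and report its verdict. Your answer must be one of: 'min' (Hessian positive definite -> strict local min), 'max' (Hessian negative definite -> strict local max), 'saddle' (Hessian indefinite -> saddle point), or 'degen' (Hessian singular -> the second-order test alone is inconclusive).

Compute the Hessian H = grad^2 f:
  H = [[4, 0], [0, 4]]
Verify stationarity: grad f(x*) = H x* + g = (0, 0).
Eigenvalues of H: 4, 4.
Both eigenvalues > 0, so H is positive definite -> x* is a strict local min.

min


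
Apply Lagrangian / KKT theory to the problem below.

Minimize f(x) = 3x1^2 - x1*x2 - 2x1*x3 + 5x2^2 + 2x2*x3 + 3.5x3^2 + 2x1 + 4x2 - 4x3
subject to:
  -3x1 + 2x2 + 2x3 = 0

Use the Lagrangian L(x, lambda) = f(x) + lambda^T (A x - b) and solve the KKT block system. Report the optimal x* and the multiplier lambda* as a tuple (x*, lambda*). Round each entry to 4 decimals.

Form the Lagrangian:
  L(x, lambda) = (1/2) x^T Q x + c^T x + lambda^T (A x - b)
Stationarity (grad_x L = 0): Q x + c + A^T lambda = 0.
Primal feasibility: A x = b.

This gives the KKT block system:
  [ Q   A^T ] [ x     ]   [-c ]
  [ A    0  ] [ lambda ] = [ b ]

Solving the linear system:
  x*      = (0, -0.6154, 0.6154)
  lambda* = (0.4615)
  f(x*)   = -2.4615

x* = (0, -0.6154, 0.6154), lambda* = (0.4615)


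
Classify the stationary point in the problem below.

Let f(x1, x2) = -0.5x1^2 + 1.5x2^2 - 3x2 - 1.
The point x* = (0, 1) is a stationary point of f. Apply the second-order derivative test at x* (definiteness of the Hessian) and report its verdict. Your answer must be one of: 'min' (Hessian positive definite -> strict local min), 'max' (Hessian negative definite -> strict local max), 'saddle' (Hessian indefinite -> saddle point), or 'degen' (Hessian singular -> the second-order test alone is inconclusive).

Compute the Hessian H = grad^2 f:
  H = [[-1, 0], [0, 3]]
Verify stationarity: grad f(x*) = H x* + g = (0, 0).
Eigenvalues of H: -1, 3.
Eigenvalues have mixed signs, so H is indefinite -> x* is a saddle point.

saddle


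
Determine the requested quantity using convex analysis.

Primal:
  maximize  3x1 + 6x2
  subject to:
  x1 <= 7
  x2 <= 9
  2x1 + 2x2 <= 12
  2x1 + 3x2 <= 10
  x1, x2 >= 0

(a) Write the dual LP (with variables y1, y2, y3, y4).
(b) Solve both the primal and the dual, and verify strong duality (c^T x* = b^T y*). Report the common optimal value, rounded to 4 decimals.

The standard primal-dual pair for 'max c^T x s.t. A x <= b, x >= 0' is:
  Dual:  min b^T y  s.t.  A^T y >= c,  y >= 0.

So the dual LP is:
  minimize  7y1 + 9y2 + 12y3 + 10y4
  subject to:
    y1 + 2y3 + 2y4 >= 3
    y2 + 2y3 + 3y4 >= 6
    y1, y2, y3, y4 >= 0

Solving the primal: x* = (0, 3.3333).
  primal value c^T x* = 20.
Solving the dual: y* = (0, 0, 0, 2).
  dual value b^T y* = 20.
Strong duality: c^T x* = b^T y*. Confirmed.

20


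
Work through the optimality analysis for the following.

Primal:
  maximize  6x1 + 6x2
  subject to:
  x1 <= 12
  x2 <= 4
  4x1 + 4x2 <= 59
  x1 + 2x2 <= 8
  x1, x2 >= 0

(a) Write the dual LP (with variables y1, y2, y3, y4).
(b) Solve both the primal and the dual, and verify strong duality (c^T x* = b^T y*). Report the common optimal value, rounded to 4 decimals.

The standard primal-dual pair for 'max c^T x s.t. A x <= b, x >= 0' is:
  Dual:  min b^T y  s.t.  A^T y >= c,  y >= 0.

So the dual LP is:
  minimize  12y1 + 4y2 + 59y3 + 8y4
  subject to:
    y1 + 4y3 + y4 >= 6
    y2 + 4y3 + 2y4 >= 6
    y1, y2, y3, y4 >= 0

Solving the primal: x* = (8, 0).
  primal value c^T x* = 48.
Solving the dual: y* = (0, 0, 0, 6).
  dual value b^T y* = 48.
Strong duality: c^T x* = b^T y*. Confirmed.

48


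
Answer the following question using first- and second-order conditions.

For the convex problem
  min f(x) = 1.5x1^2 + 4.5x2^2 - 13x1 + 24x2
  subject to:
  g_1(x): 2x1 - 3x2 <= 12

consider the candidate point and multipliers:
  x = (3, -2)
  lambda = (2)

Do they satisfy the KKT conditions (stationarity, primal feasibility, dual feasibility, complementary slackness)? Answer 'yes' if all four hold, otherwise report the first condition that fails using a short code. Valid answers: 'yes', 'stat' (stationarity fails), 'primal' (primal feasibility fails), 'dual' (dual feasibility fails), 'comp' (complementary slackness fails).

Gradient of f: grad f(x) = Q x + c = (-4, 6)
Constraint values g_i(x) = a_i^T x - b_i:
  g_1((3, -2)) = 0
Stationarity residual: grad f(x) + sum_i lambda_i a_i = (0, 0)
  -> stationarity OK
Primal feasibility (all g_i <= 0): OK
Dual feasibility (all lambda_i >= 0): OK
Complementary slackness (lambda_i * g_i(x) = 0 for all i): OK

Verdict: yes, KKT holds.

yes


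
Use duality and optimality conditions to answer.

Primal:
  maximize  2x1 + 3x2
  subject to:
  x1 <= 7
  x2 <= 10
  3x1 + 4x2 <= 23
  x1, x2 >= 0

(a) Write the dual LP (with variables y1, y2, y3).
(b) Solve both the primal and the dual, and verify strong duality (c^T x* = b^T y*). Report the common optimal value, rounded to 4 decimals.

The standard primal-dual pair for 'max c^T x s.t. A x <= b, x >= 0' is:
  Dual:  min b^T y  s.t.  A^T y >= c,  y >= 0.

So the dual LP is:
  minimize  7y1 + 10y2 + 23y3
  subject to:
    y1 + 3y3 >= 2
    y2 + 4y3 >= 3
    y1, y2, y3 >= 0

Solving the primal: x* = (0, 5.75).
  primal value c^T x* = 17.25.
Solving the dual: y* = (0, 0, 0.75).
  dual value b^T y* = 17.25.
Strong duality: c^T x* = b^T y*. Confirmed.

17.25


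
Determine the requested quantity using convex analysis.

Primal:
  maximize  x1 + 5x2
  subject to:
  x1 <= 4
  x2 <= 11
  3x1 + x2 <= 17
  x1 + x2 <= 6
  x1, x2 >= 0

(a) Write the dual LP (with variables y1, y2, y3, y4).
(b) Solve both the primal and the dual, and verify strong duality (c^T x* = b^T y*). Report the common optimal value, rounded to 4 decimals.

The standard primal-dual pair for 'max c^T x s.t. A x <= b, x >= 0' is:
  Dual:  min b^T y  s.t.  A^T y >= c,  y >= 0.

So the dual LP is:
  minimize  4y1 + 11y2 + 17y3 + 6y4
  subject to:
    y1 + 3y3 + y4 >= 1
    y2 + y3 + y4 >= 5
    y1, y2, y3, y4 >= 0

Solving the primal: x* = (0, 6).
  primal value c^T x* = 30.
Solving the dual: y* = (0, 0, 0, 5).
  dual value b^T y* = 30.
Strong duality: c^T x* = b^T y*. Confirmed.

30


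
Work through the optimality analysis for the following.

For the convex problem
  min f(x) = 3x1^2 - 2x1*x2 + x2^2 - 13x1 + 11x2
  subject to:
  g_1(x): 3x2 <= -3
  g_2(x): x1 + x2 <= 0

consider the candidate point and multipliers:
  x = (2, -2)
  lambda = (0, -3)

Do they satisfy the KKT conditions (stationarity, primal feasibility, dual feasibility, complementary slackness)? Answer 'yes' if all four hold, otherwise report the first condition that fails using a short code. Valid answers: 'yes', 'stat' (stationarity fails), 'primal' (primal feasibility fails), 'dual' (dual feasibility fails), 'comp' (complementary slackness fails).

Gradient of f: grad f(x) = Q x + c = (3, 3)
Constraint values g_i(x) = a_i^T x - b_i:
  g_1((2, -2)) = -3
  g_2((2, -2)) = 0
Stationarity residual: grad f(x) + sum_i lambda_i a_i = (0, 0)
  -> stationarity OK
Primal feasibility (all g_i <= 0): OK
Dual feasibility (all lambda_i >= 0): FAILS
Complementary slackness (lambda_i * g_i(x) = 0 for all i): OK

Verdict: the first failing condition is dual_feasibility -> dual.

dual


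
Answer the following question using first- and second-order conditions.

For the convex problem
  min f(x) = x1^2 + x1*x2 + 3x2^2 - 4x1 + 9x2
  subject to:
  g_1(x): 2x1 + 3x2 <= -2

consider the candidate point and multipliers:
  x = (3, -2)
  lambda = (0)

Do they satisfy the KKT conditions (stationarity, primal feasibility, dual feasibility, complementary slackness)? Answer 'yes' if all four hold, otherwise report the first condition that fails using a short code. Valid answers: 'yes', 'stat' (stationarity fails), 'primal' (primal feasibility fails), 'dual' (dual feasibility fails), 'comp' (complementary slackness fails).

Gradient of f: grad f(x) = Q x + c = (0, 0)
Constraint values g_i(x) = a_i^T x - b_i:
  g_1((3, -2)) = 2
Stationarity residual: grad f(x) + sum_i lambda_i a_i = (0, 0)
  -> stationarity OK
Primal feasibility (all g_i <= 0): FAILS
Dual feasibility (all lambda_i >= 0): OK
Complementary slackness (lambda_i * g_i(x) = 0 for all i): OK

Verdict: the first failing condition is primal_feasibility -> primal.

primal


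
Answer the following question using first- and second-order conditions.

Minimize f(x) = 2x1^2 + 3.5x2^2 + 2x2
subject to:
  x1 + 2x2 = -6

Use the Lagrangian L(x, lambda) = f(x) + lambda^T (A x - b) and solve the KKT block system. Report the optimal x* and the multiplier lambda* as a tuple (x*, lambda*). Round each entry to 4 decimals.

Form the Lagrangian:
  L(x, lambda) = (1/2) x^T Q x + c^T x + lambda^T (A x - b)
Stationarity (grad_x L = 0): Q x + c + A^T lambda = 0.
Primal feasibility: A x = b.

This gives the KKT block system:
  [ Q   A^T ] [ x     ]   [-c ]
  [ A    0  ] [ lambda ] = [ b ]

Solving the linear system:
  x*      = (-1.6522, -2.1739)
  lambda* = (6.6087)
  f(x*)   = 17.6522

x* = (-1.6522, -2.1739), lambda* = (6.6087)


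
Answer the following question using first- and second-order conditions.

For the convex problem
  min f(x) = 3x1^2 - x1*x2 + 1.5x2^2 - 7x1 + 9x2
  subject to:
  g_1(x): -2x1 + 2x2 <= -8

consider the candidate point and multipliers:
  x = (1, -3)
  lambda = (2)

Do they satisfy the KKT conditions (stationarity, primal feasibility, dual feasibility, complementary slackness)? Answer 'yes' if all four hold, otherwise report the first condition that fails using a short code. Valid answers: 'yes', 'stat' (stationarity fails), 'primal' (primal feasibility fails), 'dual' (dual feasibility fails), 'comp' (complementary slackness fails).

Gradient of f: grad f(x) = Q x + c = (2, -1)
Constraint values g_i(x) = a_i^T x - b_i:
  g_1((1, -3)) = 0
Stationarity residual: grad f(x) + sum_i lambda_i a_i = (-2, 3)
  -> stationarity FAILS
Primal feasibility (all g_i <= 0): OK
Dual feasibility (all lambda_i >= 0): OK
Complementary slackness (lambda_i * g_i(x) = 0 for all i): OK

Verdict: the first failing condition is stationarity -> stat.

stat


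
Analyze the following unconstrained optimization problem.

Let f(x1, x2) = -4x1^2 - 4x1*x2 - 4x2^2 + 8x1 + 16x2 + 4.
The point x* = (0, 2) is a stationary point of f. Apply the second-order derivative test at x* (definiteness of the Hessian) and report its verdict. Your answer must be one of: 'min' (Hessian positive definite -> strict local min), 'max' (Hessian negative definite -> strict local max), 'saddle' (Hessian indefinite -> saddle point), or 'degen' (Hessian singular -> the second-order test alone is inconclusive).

Compute the Hessian H = grad^2 f:
  H = [[-8, -4], [-4, -8]]
Verify stationarity: grad f(x*) = H x* + g = (0, 0).
Eigenvalues of H: -12, -4.
Both eigenvalues < 0, so H is negative definite -> x* is a strict local max.

max


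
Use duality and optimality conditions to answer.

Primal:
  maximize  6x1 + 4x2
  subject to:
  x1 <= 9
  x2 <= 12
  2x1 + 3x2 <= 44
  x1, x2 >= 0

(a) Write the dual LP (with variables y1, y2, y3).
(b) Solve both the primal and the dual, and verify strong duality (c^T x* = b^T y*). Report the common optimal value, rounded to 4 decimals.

The standard primal-dual pair for 'max c^T x s.t. A x <= b, x >= 0' is:
  Dual:  min b^T y  s.t.  A^T y >= c,  y >= 0.

So the dual LP is:
  minimize  9y1 + 12y2 + 44y3
  subject to:
    y1 + 2y3 >= 6
    y2 + 3y3 >= 4
    y1, y2, y3 >= 0

Solving the primal: x* = (9, 8.6667).
  primal value c^T x* = 88.6667.
Solving the dual: y* = (3.3333, 0, 1.3333).
  dual value b^T y* = 88.6667.
Strong duality: c^T x* = b^T y*. Confirmed.

88.6667


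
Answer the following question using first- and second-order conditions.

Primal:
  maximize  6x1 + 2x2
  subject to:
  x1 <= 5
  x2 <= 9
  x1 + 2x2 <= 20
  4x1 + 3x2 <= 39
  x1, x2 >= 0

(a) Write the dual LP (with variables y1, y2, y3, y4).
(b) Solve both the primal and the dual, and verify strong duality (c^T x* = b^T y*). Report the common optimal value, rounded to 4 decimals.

The standard primal-dual pair for 'max c^T x s.t. A x <= b, x >= 0' is:
  Dual:  min b^T y  s.t.  A^T y >= c,  y >= 0.

So the dual LP is:
  minimize  5y1 + 9y2 + 20y3 + 39y4
  subject to:
    y1 + y3 + 4y4 >= 6
    y2 + 2y3 + 3y4 >= 2
    y1, y2, y3, y4 >= 0

Solving the primal: x* = (5, 6.3333).
  primal value c^T x* = 42.6667.
Solving the dual: y* = (3.3333, 0, 0, 0.6667).
  dual value b^T y* = 42.6667.
Strong duality: c^T x* = b^T y*. Confirmed.

42.6667


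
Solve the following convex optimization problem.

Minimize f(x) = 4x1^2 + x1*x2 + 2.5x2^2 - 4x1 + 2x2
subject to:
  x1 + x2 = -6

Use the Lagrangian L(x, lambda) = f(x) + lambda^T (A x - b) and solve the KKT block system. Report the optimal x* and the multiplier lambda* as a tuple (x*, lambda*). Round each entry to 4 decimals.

Form the Lagrangian:
  L(x, lambda) = (1/2) x^T Q x + c^T x + lambda^T (A x - b)
Stationarity (grad_x L = 0): Q x + c + A^T lambda = 0.
Primal feasibility: A x = b.

This gives the KKT block system:
  [ Q   A^T ] [ x     ]   [-c ]
  [ A    0  ] [ lambda ] = [ b ]

Solving the linear system:
  x*      = (-1.6364, -4.3636)
  lambda* = (21.4545)
  f(x*)   = 63.2727

x* = (-1.6364, -4.3636), lambda* = (21.4545)


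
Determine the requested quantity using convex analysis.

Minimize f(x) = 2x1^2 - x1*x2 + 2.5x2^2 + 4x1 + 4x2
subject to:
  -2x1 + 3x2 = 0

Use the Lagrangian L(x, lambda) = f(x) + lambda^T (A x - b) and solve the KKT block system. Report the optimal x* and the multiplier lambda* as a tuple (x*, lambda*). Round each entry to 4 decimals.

Form the Lagrangian:
  L(x, lambda) = (1/2) x^T Q x + c^T x + lambda^T (A x - b)
Stationarity (grad_x L = 0): Q x + c + A^T lambda = 0.
Primal feasibility: A x = b.

This gives the KKT block system:
  [ Q   A^T ] [ x     ]   [-c ]
  [ A    0  ] [ lambda ] = [ b ]

Solving the linear system:
  x*      = (-1.3636, -0.9091)
  lambda* = (-0.2727)
  f(x*)   = -4.5455

x* = (-1.3636, -0.9091), lambda* = (-0.2727)


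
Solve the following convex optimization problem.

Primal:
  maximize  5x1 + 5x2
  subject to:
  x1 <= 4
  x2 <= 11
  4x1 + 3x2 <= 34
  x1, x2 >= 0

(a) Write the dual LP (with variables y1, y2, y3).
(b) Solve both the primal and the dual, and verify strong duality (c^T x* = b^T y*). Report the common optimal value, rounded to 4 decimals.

The standard primal-dual pair for 'max c^T x s.t. A x <= b, x >= 0' is:
  Dual:  min b^T y  s.t.  A^T y >= c,  y >= 0.

So the dual LP is:
  minimize  4y1 + 11y2 + 34y3
  subject to:
    y1 + 4y3 >= 5
    y2 + 3y3 >= 5
    y1, y2, y3 >= 0

Solving the primal: x* = (0.25, 11).
  primal value c^T x* = 56.25.
Solving the dual: y* = (0, 1.25, 1.25).
  dual value b^T y* = 56.25.
Strong duality: c^T x* = b^T y*. Confirmed.

56.25


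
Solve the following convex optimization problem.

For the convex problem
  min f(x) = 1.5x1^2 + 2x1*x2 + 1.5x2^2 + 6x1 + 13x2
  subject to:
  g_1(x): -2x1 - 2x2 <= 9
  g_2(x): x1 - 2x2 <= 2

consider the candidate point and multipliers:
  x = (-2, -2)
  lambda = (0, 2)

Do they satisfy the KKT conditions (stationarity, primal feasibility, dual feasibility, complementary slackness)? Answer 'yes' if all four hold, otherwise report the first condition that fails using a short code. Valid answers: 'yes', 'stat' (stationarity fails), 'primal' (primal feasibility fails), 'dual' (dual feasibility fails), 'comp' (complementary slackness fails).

Gradient of f: grad f(x) = Q x + c = (-4, 3)
Constraint values g_i(x) = a_i^T x - b_i:
  g_1((-2, -2)) = -1
  g_2((-2, -2)) = 0
Stationarity residual: grad f(x) + sum_i lambda_i a_i = (-2, -1)
  -> stationarity FAILS
Primal feasibility (all g_i <= 0): OK
Dual feasibility (all lambda_i >= 0): OK
Complementary slackness (lambda_i * g_i(x) = 0 for all i): OK

Verdict: the first failing condition is stationarity -> stat.

stat


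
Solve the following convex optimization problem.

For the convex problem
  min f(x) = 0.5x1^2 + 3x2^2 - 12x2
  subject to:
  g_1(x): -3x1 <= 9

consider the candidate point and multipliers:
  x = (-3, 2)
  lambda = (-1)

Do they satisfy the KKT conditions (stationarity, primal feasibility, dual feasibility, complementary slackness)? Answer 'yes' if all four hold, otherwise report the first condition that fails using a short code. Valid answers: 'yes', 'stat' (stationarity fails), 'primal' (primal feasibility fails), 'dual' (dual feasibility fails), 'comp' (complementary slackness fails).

Gradient of f: grad f(x) = Q x + c = (-3, 0)
Constraint values g_i(x) = a_i^T x - b_i:
  g_1((-3, 2)) = 0
Stationarity residual: grad f(x) + sum_i lambda_i a_i = (0, 0)
  -> stationarity OK
Primal feasibility (all g_i <= 0): OK
Dual feasibility (all lambda_i >= 0): FAILS
Complementary slackness (lambda_i * g_i(x) = 0 for all i): OK

Verdict: the first failing condition is dual_feasibility -> dual.

dual


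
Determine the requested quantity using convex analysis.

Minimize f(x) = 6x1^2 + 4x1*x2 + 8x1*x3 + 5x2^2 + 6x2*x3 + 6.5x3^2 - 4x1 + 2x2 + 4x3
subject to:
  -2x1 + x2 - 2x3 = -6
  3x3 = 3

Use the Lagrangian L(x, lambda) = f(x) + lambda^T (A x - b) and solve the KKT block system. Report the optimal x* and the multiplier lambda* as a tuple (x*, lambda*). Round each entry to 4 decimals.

Form the Lagrangian:
  L(x, lambda) = (1/2) x^T Q x + c^T x + lambda^T (A x - b)
Stationarity (grad_x L = 0): Q x + c + A^T lambda = 0.
Primal feasibility: A x = b.

This gives the KKT block system:
  [ Q   A^T ] [ x     ]   [-c ]
  [ A    0  ] [ lambda ] = [ b ]

Solving the linear system:
  x*      = (1.1176, -1.7647, 1)
  lambda* = (5.1765, -1.6667)
  f(x*)   = 16.0294

x* = (1.1176, -1.7647, 1), lambda* = (5.1765, -1.6667)


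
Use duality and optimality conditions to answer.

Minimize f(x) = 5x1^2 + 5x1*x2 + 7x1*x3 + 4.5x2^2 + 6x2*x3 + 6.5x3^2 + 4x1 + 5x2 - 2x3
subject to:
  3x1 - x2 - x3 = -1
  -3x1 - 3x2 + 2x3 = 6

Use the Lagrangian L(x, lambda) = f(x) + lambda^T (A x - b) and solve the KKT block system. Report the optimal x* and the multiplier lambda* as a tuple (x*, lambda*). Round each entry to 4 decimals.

Form the Lagrangian:
  L(x, lambda) = (1/2) x^T Q x + c^T x + lambda^T (A x - b)
Stationarity (grad_x L = 0): Q x + c + A^T lambda = 0.
Primal feasibility: A x = b.

This gives the KKT block system:
  [ Q   A^T ] [ x     ]   [-c ]
  [ A    0  ] [ lambda ] = [ b ]

Solving the linear system:
  x*      = (-0.3972, -1.0383, 0.8466)
  lambda* = (-0.5034, -0.2494)
  f(x*)   = -3.7406

x* = (-0.3972, -1.0383, 0.8466), lambda* = (-0.5034, -0.2494)


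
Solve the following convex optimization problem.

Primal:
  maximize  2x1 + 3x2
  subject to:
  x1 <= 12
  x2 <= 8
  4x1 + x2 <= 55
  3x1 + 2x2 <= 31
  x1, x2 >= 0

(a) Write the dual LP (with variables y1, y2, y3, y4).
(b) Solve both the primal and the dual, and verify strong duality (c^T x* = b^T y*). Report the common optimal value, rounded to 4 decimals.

The standard primal-dual pair for 'max c^T x s.t. A x <= b, x >= 0' is:
  Dual:  min b^T y  s.t.  A^T y >= c,  y >= 0.

So the dual LP is:
  minimize  12y1 + 8y2 + 55y3 + 31y4
  subject to:
    y1 + 4y3 + 3y4 >= 2
    y2 + y3 + 2y4 >= 3
    y1, y2, y3, y4 >= 0

Solving the primal: x* = (5, 8).
  primal value c^T x* = 34.
Solving the dual: y* = (0, 1.6667, 0, 0.6667).
  dual value b^T y* = 34.
Strong duality: c^T x* = b^T y*. Confirmed.

34


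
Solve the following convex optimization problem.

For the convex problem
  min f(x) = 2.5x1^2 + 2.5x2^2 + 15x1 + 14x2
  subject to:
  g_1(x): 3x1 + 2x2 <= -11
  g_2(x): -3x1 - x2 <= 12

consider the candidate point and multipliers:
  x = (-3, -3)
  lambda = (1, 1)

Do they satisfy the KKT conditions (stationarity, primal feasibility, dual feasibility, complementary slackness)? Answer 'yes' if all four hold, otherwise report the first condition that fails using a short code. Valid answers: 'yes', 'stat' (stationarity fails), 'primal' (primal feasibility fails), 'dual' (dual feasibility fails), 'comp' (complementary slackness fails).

Gradient of f: grad f(x) = Q x + c = (0, -1)
Constraint values g_i(x) = a_i^T x - b_i:
  g_1((-3, -3)) = -4
  g_2((-3, -3)) = 0
Stationarity residual: grad f(x) + sum_i lambda_i a_i = (0, 0)
  -> stationarity OK
Primal feasibility (all g_i <= 0): OK
Dual feasibility (all lambda_i >= 0): OK
Complementary slackness (lambda_i * g_i(x) = 0 for all i): FAILS

Verdict: the first failing condition is complementary_slackness -> comp.

comp


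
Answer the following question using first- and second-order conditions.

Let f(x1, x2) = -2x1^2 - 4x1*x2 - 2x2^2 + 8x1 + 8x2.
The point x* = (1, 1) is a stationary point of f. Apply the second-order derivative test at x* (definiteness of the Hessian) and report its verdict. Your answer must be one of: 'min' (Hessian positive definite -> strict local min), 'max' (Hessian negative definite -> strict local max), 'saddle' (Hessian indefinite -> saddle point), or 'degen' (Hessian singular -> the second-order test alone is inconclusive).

Compute the Hessian H = grad^2 f:
  H = [[-4, -4], [-4, -4]]
Verify stationarity: grad f(x*) = H x* + g = (0, 0).
Eigenvalues of H: -8, 0.
H has a zero eigenvalue (singular; negative semidefinite but not definite), so H is neither positive definite, negative definite, nor indefinite. The second-order test alone is inconclusive -> degen.
(Indeed, f is constant along the null direction of H through x*, so x* is not a strict local extremum.)

degen


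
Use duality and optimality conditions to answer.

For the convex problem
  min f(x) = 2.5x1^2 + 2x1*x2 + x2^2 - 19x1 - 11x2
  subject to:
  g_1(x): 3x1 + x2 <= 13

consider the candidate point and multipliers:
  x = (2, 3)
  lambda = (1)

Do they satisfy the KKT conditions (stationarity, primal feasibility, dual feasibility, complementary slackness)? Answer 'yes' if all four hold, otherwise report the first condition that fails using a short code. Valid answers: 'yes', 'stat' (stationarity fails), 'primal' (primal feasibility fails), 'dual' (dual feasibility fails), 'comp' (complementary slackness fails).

Gradient of f: grad f(x) = Q x + c = (-3, -1)
Constraint values g_i(x) = a_i^T x - b_i:
  g_1((2, 3)) = -4
Stationarity residual: grad f(x) + sum_i lambda_i a_i = (0, 0)
  -> stationarity OK
Primal feasibility (all g_i <= 0): OK
Dual feasibility (all lambda_i >= 0): OK
Complementary slackness (lambda_i * g_i(x) = 0 for all i): FAILS

Verdict: the first failing condition is complementary_slackness -> comp.

comp


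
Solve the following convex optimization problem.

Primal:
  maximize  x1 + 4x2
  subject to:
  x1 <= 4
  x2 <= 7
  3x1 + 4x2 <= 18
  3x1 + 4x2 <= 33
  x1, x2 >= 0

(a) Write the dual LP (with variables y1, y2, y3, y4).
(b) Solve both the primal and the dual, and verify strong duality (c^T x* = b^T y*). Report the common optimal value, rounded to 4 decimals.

The standard primal-dual pair for 'max c^T x s.t. A x <= b, x >= 0' is:
  Dual:  min b^T y  s.t.  A^T y >= c,  y >= 0.

So the dual LP is:
  minimize  4y1 + 7y2 + 18y3 + 33y4
  subject to:
    y1 + 3y3 + 3y4 >= 1
    y2 + 4y3 + 4y4 >= 4
    y1, y2, y3, y4 >= 0

Solving the primal: x* = (0, 4.5).
  primal value c^T x* = 18.
Solving the dual: y* = (0, 0, 1, 0).
  dual value b^T y* = 18.
Strong duality: c^T x* = b^T y*. Confirmed.

18
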